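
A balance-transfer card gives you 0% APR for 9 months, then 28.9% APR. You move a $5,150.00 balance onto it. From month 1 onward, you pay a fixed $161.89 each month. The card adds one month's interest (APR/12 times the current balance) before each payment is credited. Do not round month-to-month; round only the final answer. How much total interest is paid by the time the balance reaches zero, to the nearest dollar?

Promo months 1–9 at r₀ = 0%/12 = 0; months 10+ at r₁ = 28.9%/12 = 0.0240833.
After month 9 (no interest yet): B = $5,150.00 − 9·$161.89 = $3,692.99.
Then at r₁ with $161.89/mo: n₂ = −ln(1 − r₁·B/P)/ln(1+r₁) ≈ 33.50 → 34 more payments.
Total paid = 42·$161.89 + $80.79 = $6,880.17; interest = $6,880.17 − $5,150.00 = $1,730.17.

$1,730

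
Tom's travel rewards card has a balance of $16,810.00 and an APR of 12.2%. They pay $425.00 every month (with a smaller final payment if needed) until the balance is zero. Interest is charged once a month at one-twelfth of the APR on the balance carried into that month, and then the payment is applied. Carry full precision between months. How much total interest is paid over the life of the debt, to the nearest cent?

Monthly rate r = 12.2%/12 = 1.01667% = 0.0101667.
Payoff takes n = ⌈−ln(1 − rB₀/P)/ln(1+r)⌉ = ⌈50.850⌉ = 51 payments; the last is $361.65.
Total paid = 50·$425.00 + $361.65 = $21,611.65.
Total interest = total paid − principal = $21,611.65 − $16,810.00 = $4,801.65.

$4,801.65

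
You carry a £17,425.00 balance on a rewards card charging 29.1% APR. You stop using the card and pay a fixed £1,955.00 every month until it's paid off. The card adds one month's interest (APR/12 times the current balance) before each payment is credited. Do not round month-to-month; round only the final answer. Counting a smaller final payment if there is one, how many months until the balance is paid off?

Monthly rate r = 29.1%/12 = 2.425% = 0.02425.
Recurrence: B ← B·(1+r) − £1,955.00.
Month 1: interest £422.56; balance after payment £15,892.56.
Month 2: interest £385.39; balance after payment £14,322.95.
Closed form: n = −ln(1 − rB₀/P)/ln(1+r) = −ln(0.78386)/ln(1.02425) ≈ 10.164, so the balance reaches zero during payment 11.

11 months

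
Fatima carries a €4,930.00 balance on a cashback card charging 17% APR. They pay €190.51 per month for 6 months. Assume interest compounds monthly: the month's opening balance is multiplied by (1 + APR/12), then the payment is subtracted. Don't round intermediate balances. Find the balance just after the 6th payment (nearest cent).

Monthly rate r = 17%/12 = 1.41667% = 0.0141667.
Each month: B ← B·(1+r) − €190.51.
Month 1: interest €69.84; balance after payment €4,809.33.
Month 2: interest €68.13; balance after payment €4,686.95.
Month 3: interest €66.40; balance after payment €4,562.84.
Month 4: interest €64.64; balance after payment €4,436.97.
Month 5: interest €62.86; balance after payment €4,309.32.
Month 6: interest €61.05; balance after payment €4,179.86.

€4,179.86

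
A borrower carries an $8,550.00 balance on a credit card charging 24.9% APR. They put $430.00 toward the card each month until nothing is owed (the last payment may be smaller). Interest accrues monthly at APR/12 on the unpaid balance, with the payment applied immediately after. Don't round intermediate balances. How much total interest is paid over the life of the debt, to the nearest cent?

$2,589.52

Monthly rate r = 24.9%/12 = 2.075% = 0.02075.
Payoff takes n = ⌈−ln(1 − rB₀/P)/ln(1+r)⌉ = ⌈25.905⌉ = 26 payments; the last is $389.52.
Total paid = 25·$430.00 + $389.52 = $11,139.52.
Total interest = total paid − principal = $11,139.52 − $8,550.00 = $2,589.52.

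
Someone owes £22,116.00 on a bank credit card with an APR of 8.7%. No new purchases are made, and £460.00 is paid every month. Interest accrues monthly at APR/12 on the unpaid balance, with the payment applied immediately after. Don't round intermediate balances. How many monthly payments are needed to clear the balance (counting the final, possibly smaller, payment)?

60 months

Monthly rate r = 8.7%/12 = 0.725% = 0.00725.
Recurrence: B ← B·(1+r) − £460.00.
Month 1: interest £160.34; balance after payment £21,816.34.
Month 2: interest £158.17; balance after payment £21,514.51.
Closed form: n = −ln(1 − rB₀/P)/ln(1+r) = −ln(0.65143)/ln(1.00725) ≈ 59.329, so the balance reaches zero during payment 60.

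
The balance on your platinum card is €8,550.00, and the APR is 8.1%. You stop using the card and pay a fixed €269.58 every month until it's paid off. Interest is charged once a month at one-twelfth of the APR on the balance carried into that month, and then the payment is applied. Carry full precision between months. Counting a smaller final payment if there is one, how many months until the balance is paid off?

36 payments

Monthly rate r = 8.1%/12 = 0.675% = 0.00675.
Recurrence: B ← B·(1+r) − €269.58.
Month 1: interest €57.71; balance after payment €8,338.13.
Month 2: interest €56.28; balance after payment €8,124.83.
Closed form: n = −ln(1 − rB₀/P)/ln(1+r) = −ln(0.78592)/ln(1.00675) ≈ 35.810, so the balance reaches zero during payment 36.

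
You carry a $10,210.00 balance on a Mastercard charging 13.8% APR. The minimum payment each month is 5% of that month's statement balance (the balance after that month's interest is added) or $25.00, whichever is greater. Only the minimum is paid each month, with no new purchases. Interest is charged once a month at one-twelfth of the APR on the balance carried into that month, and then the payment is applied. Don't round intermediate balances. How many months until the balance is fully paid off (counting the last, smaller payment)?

99 months

Monthly rate r = 13.8%/12 = 1.15% = 0.0115.
While 5% of the post-interest balance exceeds $25.00, each month B ← (B·(1+r))·(1 − 0.05), i.e. B shrinks by the factor (1+r)·0.95 = 0.96093.
This holds for months 1–76. Entering month 77 the balance is $493.66; 5% of the post-interest balance is now below $25.00, so the flat $25.00 minimum applies from here.
From month 77 a fixed $25.00 at rate r clears $493.66 in 23 more payments. Total: 76 + 23 = 99 months.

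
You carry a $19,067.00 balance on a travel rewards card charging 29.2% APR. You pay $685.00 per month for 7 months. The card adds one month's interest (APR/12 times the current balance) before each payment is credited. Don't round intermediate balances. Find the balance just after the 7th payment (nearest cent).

$17,402.10

Monthly rate r = 29.2%/12 = 2.43333% = 0.0243333.
Each month: B ← B·(1+r) − $685.00.
Month 1: interest $463.96; balance after payment $18,845.96.
Month 2: interest $458.59; balance after payment $18,619.55.
Month 3: interest $453.08; balance after payment $18,387.62.
Month 4: interest $447.43; balance after payment $18,150.06.
Month 5: interest $441.65; balance after payment $17,906.71.
Month 6: interest $435.73; balance after payment $17,657.44.
Month 7: interest $429.66; balance after payment $17,402.10.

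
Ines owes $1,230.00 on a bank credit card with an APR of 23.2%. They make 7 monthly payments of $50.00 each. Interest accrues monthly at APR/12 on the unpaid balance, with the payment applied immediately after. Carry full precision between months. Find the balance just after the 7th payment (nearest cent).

Monthly rate r = 23.2%/12 = 1.93333% = 0.0193333.
Each month: B ← B·(1+r) − $50.00.
Month 1: interest $23.78; balance after payment $1,203.78.
Month 2: interest $23.27; balance after payment $1,177.05.
Month 3: interest $22.76; balance after payment $1,149.81.
Month 4: interest $22.23; balance after payment $1,122.04.
Month 5: interest $21.69; balance after payment $1,093.73.
Month 6: interest $21.15; balance after payment $1,064.88.
Month 7: interest $20.59; balance after payment $1,035.46.

$1,035.46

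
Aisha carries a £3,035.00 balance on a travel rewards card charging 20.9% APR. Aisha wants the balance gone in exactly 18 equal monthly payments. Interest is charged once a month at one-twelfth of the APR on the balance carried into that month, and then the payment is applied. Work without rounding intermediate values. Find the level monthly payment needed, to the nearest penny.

£197.87

Monthly rate r = 20.9%/12 = 1.74167% = 0.0174167.
Level-payment amortization: P = B₀·r / (1 − (1+r)^(−n)) = 3035.00·0.0174167 / (1 − 1.01742^(−18)).
Denominator 1 − (1+r)^(−18) = 0.267140467.
P = 52.8596 / 0.267140467 ≈ 197.87.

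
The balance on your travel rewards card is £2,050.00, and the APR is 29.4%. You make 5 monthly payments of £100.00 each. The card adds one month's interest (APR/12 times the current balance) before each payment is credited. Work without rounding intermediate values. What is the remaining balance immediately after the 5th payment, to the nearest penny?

£1,788.63

Monthly rate r = 29.4%/12 = 2.45% = 0.0245.
Each month: B ← B·(1+r) − £100.00.
Month 1: interest £50.22; balance after payment £2,000.22.
Month 2: interest £49.01; balance after payment £1,949.23.
Month 3: interest £47.76; balance after payment £1,896.99.
Month 4: interest £46.48; balance after payment £1,843.46.
Month 5: interest £45.16; balance after payment £1,788.63.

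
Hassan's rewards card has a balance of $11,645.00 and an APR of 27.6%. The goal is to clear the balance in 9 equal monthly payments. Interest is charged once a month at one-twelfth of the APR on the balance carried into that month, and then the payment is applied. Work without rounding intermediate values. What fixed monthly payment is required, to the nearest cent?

Monthly rate r = 27.6%/12 = 2.3% = 0.023.
Level-payment amortization: P = B₀·r / (1 − (1+r)^(−n)) = 11645.00·0.023 / (1 − 1.023^(−9)).
Denominator 1 − (1+r)^(−9) = 0.185071894.
P = 267.835 / 0.185071894 ≈ 1447.19.

$1,447.19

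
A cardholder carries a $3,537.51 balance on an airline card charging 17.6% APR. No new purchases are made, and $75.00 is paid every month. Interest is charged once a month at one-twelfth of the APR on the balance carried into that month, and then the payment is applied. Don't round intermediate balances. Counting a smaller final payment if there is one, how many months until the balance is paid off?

81 payments

Monthly rate r = 17.6%/12 = 1.46667% = 0.0146667.
Recurrence: B ← B·(1+r) − $75.00.
Month 1: interest $51.88; balance after payment $3,514.39.
Month 2: interest $51.54; balance after payment $3,490.94.
Closed form: n = −ln(1 − rB₀/P)/ln(1+r) = −ln(0.30822)/ln(1.01467) ≈ 80.833, so the balance reaches zero during payment 81.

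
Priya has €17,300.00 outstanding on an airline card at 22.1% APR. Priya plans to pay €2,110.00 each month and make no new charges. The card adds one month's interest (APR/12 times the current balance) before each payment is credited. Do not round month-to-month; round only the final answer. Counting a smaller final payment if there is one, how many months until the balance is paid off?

Monthly rate r = 22.1%/12 = 1.84167% = 0.0184167.
Recurrence: B ← B·(1+r) − €2,110.00.
Month 1: interest €318.61; balance after payment €15,508.61.
Month 2: interest €285.62; balance after payment €13,684.23.
Closed form: n = −ln(1 − rB₀/P)/ln(1+r) = −ln(0.849)/ln(1.01842) ≈ 8.970, so the balance reaches zero during payment 9.

9 months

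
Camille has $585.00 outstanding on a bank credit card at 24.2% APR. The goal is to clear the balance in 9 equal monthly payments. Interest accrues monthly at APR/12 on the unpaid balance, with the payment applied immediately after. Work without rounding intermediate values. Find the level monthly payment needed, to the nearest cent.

Monthly rate r = 24.2%/12 = 2.01667% = 0.0201667.
Level-payment amortization: P = B₀·r / (1 − (1+r)^(−n)) = 585.00·0.0201667 / (1 − 1.02017^(−9)).
Denominator 1 − (1+r)^(−9) = 0.164474252.
P = 11.7975 / 0.164474252 ≈ 71.73.

$71.73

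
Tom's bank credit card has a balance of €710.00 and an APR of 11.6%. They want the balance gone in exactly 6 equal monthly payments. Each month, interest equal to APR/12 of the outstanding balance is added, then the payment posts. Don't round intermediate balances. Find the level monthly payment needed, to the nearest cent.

Monthly rate r = 11.6%/12 = 0.966667% = 0.00966667.
Level-payment amortization: P = B₀·r / (1 − (1+r)^(−n)) = 710.00·0.00966667 / (1 − 1.00967^(−6)).
Denominator 1 − (1+r)^(−6) = 0.0560871719.
P = 6.86333 / 0.0560871719 ≈ 122.37.

€122.37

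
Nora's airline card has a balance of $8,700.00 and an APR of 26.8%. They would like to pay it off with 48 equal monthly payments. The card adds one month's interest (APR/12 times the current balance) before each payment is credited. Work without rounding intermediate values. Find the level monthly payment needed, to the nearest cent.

Monthly rate r = 26.8%/12 = 2.23333% = 0.0223333.
Level-payment amortization: P = B₀·r / (1 − (1+r)^(−n)) = 8700.00·0.0223333 / (1 − 1.02233^(−48)).
Denominator 1 − (1+r)^(−48) = 0.653615078.
P = 194.3 / 0.653615078 ≈ 297.27.

$297.27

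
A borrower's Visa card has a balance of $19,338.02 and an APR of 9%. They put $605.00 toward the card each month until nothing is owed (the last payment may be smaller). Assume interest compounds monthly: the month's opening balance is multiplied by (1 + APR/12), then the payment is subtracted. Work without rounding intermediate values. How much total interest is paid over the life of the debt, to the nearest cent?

$2,854.27

Monthly rate r = 9%/12 = 0.75% = 0.0075.
Payoff takes n = ⌈−ln(1 − rB₀/P)/ln(1+r)⌉ = ⌈36.681⌉ = 37 payments; the last is $412.29.
Total paid = 36·$605.00 + $412.29 = $22,192.29.
Total interest = total paid − principal = $22,192.29 − $19,338.02 = $2,854.27.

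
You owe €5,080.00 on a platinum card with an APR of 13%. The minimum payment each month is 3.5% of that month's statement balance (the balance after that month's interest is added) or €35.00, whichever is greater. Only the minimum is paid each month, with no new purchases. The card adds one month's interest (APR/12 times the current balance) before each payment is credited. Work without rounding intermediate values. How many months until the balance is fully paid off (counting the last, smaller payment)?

100 months

Monthly rate r = 13%/12 = 1.08333% = 0.0108333.
While 3.5% of the post-interest balance exceeds €35.00, each month B ← (B·(1+r))·(1 − 0.035), i.e. B shrinks by the factor (1+r)·0.965 = 0.97545.
This holds for months 1–66. Entering month 67 the balance is €985.18; 3.5% of the post-interest balance is now below €35.00, so the flat €35.00 minimum applies from here.
From month 67 a fixed €35.00 at rate r clears €985.18 in 34 more payments. Total: 66 + 34 = 100 months.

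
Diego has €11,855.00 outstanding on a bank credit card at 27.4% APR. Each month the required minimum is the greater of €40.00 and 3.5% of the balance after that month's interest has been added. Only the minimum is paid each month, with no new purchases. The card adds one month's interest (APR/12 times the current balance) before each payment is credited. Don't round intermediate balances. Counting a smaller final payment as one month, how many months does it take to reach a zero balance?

226 months

Monthly rate r = 27.4%/12 = 2.28333% = 0.0228333.
While 3.5% of the post-interest balance exceeds €40.00, each month B ← (B·(1+r))·(1 − 0.035), i.e. B shrinks by the factor (1+r)·0.965 = 0.98703.
This holds for months 1–181. Entering month 182 the balance is €1,116.93; 3.5% of the post-interest balance is now below €40.00, so the flat €40.00 minimum applies from here.
From month 182 a fixed €40.00 at rate r clears €1,116.93 in 45 more payments. Total: 181 + 45 = 226 months.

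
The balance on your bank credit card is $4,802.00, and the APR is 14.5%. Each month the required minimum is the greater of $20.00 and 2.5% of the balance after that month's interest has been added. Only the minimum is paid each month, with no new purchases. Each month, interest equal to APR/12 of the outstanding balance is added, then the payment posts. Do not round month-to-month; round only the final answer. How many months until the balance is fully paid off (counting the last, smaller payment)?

190 months

Monthly rate r = 14.5%/12 = 1.20833% = 0.0120833.
While 2.5% of the post-interest balance exceeds $20.00, each month B ← (B·(1+r))·(1 − 0.025), i.e. B shrinks by the factor (1+r)·0.975 = 0.98678.
This holds for months 1–136. Entering month 137 the balance is $786.07; 2.5% of the post-interest balance is now below $20.00, so the flat $20.00 minimum applies from here.
From month 137 a fixed $20.00 at rate r clears $786.07 in 54 more payments. Total: 136 + 54 = 190 months.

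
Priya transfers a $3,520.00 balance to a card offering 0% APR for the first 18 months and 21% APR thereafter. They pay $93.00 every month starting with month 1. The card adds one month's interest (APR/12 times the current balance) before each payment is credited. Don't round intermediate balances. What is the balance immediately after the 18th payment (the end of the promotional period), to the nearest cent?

$1,846.00

Promo months 1–18 at r₀ = 0%/12 = 0; months 19+ at r₁ = 21%/12 = 0.0175.
After month 18 (no interest yet): B = $3,520.00 − 18·$93.00 = $1,846.00.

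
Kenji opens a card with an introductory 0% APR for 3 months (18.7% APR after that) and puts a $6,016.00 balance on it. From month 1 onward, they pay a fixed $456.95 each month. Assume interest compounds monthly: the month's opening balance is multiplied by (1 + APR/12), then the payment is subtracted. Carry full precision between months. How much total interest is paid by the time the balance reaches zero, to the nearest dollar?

Promo months 1–3 at r₀ = 0%/12 = 0; months 4+ at r₁ = 18.7%/12 = 0.0155833.
After month 3 (no interest yet): B = $6,016.00 − 3·$456.95 = $4,645.15.
Then at r₁ with $456.95/mo: n₂ = −ln(1 − r₁·B/P)/ln(1+r₁) ≈ 11.15 → 12 more payments.
Total paid = 14·$456.95 + $70.54 = $6,467.84; interest = $6,467.84 − $6,016.00 = $451.84.

$452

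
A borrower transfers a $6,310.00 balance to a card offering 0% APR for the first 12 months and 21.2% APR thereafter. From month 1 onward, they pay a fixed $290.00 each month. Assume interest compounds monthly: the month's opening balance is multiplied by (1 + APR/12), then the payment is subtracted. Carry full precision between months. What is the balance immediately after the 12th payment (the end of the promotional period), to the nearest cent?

$2,830.00

Promo months 1–12 at r₀ = 0%/12 = 0; months 13+ at r₁ = 21.2%/12 = 0.0176667.
After month 12 (no interest yet): B = $6,310.00 − 12·$290.00 = $2,830.00.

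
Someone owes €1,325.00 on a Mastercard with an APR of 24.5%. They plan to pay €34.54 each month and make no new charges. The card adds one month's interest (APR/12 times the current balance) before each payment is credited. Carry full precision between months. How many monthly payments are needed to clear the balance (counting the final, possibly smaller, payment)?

76 payments

Monthly rate r = 24.5%/12 = 2.04167% = 0.0204167.
Recurrence: B ← B·(1+r) − €34.54.
Month 1: interest €27.05; balance after payment €1,317.51.
Month 2: interest €26.90; balance after payment €1,309.87.
Closed form: n = −ln(1 − rB₀/P)/ln(1+r) = −ln(0.21679)/ln(1.02042) ≈ 75.643, so the balance reaches zero during payment 76.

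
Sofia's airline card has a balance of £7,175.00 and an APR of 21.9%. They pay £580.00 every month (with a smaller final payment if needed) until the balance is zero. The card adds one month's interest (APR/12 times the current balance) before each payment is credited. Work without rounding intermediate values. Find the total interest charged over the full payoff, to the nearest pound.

Monthly rate r = 21.9%/12 = 1.825% = 0.01825.
Payoff takes n = ⌈−ln(1 − rB₀/P)/ln(1+r)⌉ = ⌈14.148⌉ = 15 payments; the last is £86.72.
Total paid = 14·£580.00 + £86.72 = £8,206.72.
Total interest = total paid − principal = £8,206.72 − £7,175.00 = £1,031.72.

£1,032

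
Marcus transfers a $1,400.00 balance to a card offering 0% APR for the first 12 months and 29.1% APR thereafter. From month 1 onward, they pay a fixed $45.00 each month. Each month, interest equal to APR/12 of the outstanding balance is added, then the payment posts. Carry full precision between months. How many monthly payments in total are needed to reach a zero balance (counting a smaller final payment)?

38 payments

Promo months 1–12 at r₀ = 0%/12 = 0; months 13+ at r₁ = 29.1%/12 = 0.02425.
After month 12 (no interest yet): B = $1,400.00 − 12·$45.00 = $860.00.
Then at r₁ with $45.00/mo: n₂ = −ln(1 − r₁·B/P)/ln(1+r₁) ≈ 25.98 → 26 more payments.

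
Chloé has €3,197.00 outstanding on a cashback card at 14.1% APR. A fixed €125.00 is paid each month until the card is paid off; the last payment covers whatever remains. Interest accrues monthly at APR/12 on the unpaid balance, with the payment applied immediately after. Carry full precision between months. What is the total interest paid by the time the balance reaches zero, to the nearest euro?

Monthly rate r = 14.1%/12 = 1.175% = 0.01175.
Payoff takes n = ⌈−ln(1 − rB₀/P)/ln(1+r)⌉ = ⌈30.597⌉ = 31 payments; the last is €74.76.
Total paid = 30·€125.00 + €74.76 = €3,824.76.
Total interest = total paid − principal = €3,824.76 − €3,197.00 = €627.76.

€628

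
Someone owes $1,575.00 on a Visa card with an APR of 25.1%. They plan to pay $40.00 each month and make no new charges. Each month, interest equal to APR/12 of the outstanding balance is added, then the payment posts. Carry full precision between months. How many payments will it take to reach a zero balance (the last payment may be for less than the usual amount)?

Monthly rate r = 25.1%/12 = 2.09167% = 0.0209167.
Recurrence: B ← B·(1+r) − $40.00.
Month 1: interest $32.94; balance after payment $1,567.94.
Month 2: interest $32.80; balance after payment $1,560.74.
Closed form: n = −ln(1 − rB₀/P)/ln(1+r) = −ln(0.17641)/ln(1.02092) ≈ 83.811, so the balance reaches zero during payment 84.

84 payments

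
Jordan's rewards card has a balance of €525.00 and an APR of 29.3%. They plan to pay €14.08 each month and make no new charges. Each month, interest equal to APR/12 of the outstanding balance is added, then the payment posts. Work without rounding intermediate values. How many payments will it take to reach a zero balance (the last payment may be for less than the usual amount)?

101 months

Monthly rate r = 29.3%/12 = 2.44167% = 0.0244167.
Recurrence: B ← B·(1+r) − €14.08.
Month 1: interest €12.82; balance after payment €523.74.
Month 2: interest €12.79; balance after payment €522.45.
Closed form: n = −ln(1 − rB₀/P)/ln(1+r) = −ln(0.089577)/ln(1.02442) ≈ 100.013, so the balance reaches zero during payment 101.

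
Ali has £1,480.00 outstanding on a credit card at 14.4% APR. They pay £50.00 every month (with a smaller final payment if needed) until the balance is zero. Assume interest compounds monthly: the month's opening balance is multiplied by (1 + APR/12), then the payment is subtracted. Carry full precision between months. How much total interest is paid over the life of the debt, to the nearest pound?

£359

Monthly rate r = 14.4%/12 = 1.2% = 0.012.
Payoff takes n = ⌈−ln(1 − rB₀/P)/ln(1+r)⌉ = ⌈36.787⌉ = 37 payments; the last is £39.39.
Total paid = 36·£50.00 + £39.39 = £1,839.39.
Total interest = total paid − principal = £1,839.39 − £1,480.00 = £359.39.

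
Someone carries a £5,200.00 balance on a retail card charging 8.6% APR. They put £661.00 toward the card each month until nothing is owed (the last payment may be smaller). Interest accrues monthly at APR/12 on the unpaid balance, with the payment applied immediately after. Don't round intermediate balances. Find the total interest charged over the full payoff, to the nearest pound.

£172

Monthly rate r = 8.6%/12 = 0.716667% = 0.00716667.
Payoff takes n = ⌈−ln(1 − rB₀/P)/ln(1+r)⌉ = ⌈8.126⌉ = 9 payments; the last is £83.76.
Total paid = 8·£661.00 + £83.76 = £5,371.76.
Total interest = total paid − principal = £5,371.76 − £5,200.00 = £171.76.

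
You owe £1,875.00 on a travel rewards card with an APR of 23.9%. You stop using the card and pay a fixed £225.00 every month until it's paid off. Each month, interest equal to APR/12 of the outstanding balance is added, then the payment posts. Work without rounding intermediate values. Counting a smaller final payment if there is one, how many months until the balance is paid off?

10 payments

Monthly rate r = 23.9%/12 = 1.99167% = 0.0199167.
Recurrence: B ← B·(1+r) − £225.00.
Month 1: interest £37.34; balance after payment £1,687.34.
Month 2: interest £33.61; balance after payment £1,495.95.
Closed form: n = −ln(1 − rB₀/P)/ln(1+r) = −ln(0.83403)/ln(1.01992) ≈ 9.203, so the balance reaches zero during payment 10.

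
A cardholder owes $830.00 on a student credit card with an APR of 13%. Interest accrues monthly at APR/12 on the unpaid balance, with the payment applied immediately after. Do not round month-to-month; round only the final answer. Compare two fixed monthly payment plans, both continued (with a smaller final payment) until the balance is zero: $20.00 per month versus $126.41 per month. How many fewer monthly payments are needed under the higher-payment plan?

49 fewer payments

Monthly rate r = 13%/12 = 1.08333% = 0.0108333.
At $20.00/mo: n = ⌈−ln(1 − rB₀/P)/ln(1+r)⌉ = 56 payments (last $8.29); total interest = total paid − $830.00 = $278.29.
At $126.41/mo: 7 payments (last $107.28); total interest $35.74.
Payments saved = 56 − 7 = 49.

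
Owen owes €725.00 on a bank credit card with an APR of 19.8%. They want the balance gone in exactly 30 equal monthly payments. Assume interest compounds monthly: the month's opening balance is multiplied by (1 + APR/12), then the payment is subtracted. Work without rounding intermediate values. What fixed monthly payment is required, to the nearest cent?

€30.83

Monthly rate r = 19.8%/12 = 1.65% = 0.0165.
Level-payment amortization: P = B₀·r / (1 − (1+r)^(−n)) = 725.00·0.0165 / (1 − 1.0165^(−30)).
Denominator 1 − (1+r)^(−30) = 0.387961826.
P = 11.9625 / 0.387961826 ≈ 30.83.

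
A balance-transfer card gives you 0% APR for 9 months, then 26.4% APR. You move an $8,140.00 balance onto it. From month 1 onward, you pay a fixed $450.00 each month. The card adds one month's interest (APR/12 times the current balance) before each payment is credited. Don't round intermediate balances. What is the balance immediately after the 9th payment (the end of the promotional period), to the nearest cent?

Promo months 1–9 at r₀ = 0%/12 = 0; months 10+ at r₁ = 26.4%/12 = 0.022.
After month 9 (no interest yet): B = $8,140.00 − 9·$450.00 = $4,090.00.

$4,090.00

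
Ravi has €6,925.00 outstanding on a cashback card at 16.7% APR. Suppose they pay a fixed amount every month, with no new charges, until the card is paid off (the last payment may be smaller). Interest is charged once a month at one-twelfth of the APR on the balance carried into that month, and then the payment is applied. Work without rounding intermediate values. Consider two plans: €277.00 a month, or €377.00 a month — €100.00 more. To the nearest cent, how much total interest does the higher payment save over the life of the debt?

€516.35

Monthly rate r = 16.7%/12 = 1.39167% = 0.0139167.
At €277.00/mo: n = ⌈−ln(1 − rB₀/P)/ln(1+r)⌉ = 31 payments (last €259.89); total interest = total paid − €6,925.00 = €1,644.89.
At €377.00/mo: 22 payments (last €136.54); total interest €1,128.54.
Interest saved = €1,644.89 − €1,128.54 = €516.35.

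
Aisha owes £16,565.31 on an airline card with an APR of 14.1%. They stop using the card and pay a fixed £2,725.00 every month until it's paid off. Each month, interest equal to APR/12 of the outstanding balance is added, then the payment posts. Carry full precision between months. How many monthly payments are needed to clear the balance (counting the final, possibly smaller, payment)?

Monthly rate r = 14.1%/12 = 1.175% = 0.01175.
Recurrence: B ← B·(1+r) − £2,725.00.
Month 1: interest £194.64; balance after payment £14,034.95.
Month 2: interest £164.91; balance after payment £11,474.86.
Closed form: n = −ln(1 − rB₀/P)/ln(1+r) = −ln(0.92857)/ln(1.01175) ≈ 6.344, so the balance reaches zero during payment 7.

7 payments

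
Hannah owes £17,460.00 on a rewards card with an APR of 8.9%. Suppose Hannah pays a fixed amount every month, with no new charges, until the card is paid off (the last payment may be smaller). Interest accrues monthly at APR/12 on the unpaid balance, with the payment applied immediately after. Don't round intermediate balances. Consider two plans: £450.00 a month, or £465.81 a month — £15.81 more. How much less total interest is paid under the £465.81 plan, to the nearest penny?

Monthly rate r = 8.9%/12 = 0.741667% = 0.00741667.
At £450.00/mo: n = ⌈−ln(1 − rB₀/P)/ln(1+r)⌉ = 46 payments (last £416.13); total interest = total paid − £17,460.00 = £3,206.13.
At £465.81/mo: 45 payments (last £37.98); total interest £3,073.62.
Interest saved = £3,206.13 − £3,073.62 = £132.51.

£132.51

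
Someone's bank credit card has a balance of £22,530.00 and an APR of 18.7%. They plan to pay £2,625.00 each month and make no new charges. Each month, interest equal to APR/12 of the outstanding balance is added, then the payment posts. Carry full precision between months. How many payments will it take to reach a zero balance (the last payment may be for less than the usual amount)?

Monthly rate r = 18.7%/12 = 1.55833% = 0.0155833.
Recurrence: B ← B·(1+r) − £2,625.00.
Month 1: interest £351.09; balance after payment £20,256.09.
Month 2: interest £315.66; balance after payment £17,946.75.
Closed form: n = −ln(1 − rB₀/P)/ln(1+r) = −ln(0.86625)/ln(1.01558) ≈ 9.285, so the balance reaches zero during payment 10.

10 months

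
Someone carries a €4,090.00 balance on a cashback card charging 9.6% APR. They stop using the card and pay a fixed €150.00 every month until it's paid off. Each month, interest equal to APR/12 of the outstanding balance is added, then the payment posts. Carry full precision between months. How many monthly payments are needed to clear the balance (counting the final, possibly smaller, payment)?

Monthly rate r = 9.6%/12 = 0.8% = 0.008.
Recurrence: B ← B·(1+r) − €150.00.
Month 1: interest €32.72; balance after payment €3,972.72.
Month 2: interest €31.78; balance after payment €3,854.50.
Closed form: n = −ln(1 − rB₀/P)/ln(1+r) = −ln(0.78187)/ln(1.008) ≈ 30.882, so the balance reaches zero during payment 31.

31 payments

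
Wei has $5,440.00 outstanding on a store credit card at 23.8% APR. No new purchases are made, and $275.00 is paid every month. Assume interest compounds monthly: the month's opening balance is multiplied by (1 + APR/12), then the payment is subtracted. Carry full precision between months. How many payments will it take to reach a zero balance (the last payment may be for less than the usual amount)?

26 months

Monthly rate r = 23.8%/12 = 1.98333% = 0.0198333.
Recurrence: B ← B·(1+r) − $275.00.
Month 1: interest $107.89; balance after payment $5,272.89.
Month 2: interest $104.58; balance after payment $5,102.47.
Closed form: n = −ln(1 − rB₀/P)/ln(1+r) = −ln(0.60766)/ln(1.01983) ≈ 25.364, so the balance reaches zero during payment 26.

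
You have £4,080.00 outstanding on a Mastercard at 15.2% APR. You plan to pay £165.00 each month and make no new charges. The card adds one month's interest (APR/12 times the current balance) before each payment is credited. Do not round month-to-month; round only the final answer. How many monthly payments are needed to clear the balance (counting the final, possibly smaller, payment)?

Monthly rate r = 15.2%/12 = 1.26667% = 0.0126667.
Recurrence: B ← B·(1+r) − £165.00.
Month 1: interest £51.68; balance after payment £3,966.68.
Month 2: interest £50.24; balance after payment £3,851.92.
Closed form: n = −ln(1 − rB₀/P)/ln(1+r) = −ln(0.68679)/ln(1.01267) ≈ 29.850, so the balance reaches zero during payment 30.

30 payments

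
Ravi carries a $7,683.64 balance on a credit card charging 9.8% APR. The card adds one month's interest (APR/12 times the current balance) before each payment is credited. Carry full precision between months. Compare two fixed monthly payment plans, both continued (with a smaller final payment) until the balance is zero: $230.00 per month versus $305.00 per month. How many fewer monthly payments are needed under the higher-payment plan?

Monthly rate r = 9.8%/12 = 0.816667% = 0.00816667.
At $230.00/mo: n = ⌈−ln(1 − rB₀/P)/ln(1+r)⌉ = 40 payments (last $39.20); total interest = total paid − $7,683.64 = $1,325.56.
At $305.00/mo: 29 payments (last $97.86); total interest $954.22.
Payments saved = 40 − 29 = 11.

11 fewer payments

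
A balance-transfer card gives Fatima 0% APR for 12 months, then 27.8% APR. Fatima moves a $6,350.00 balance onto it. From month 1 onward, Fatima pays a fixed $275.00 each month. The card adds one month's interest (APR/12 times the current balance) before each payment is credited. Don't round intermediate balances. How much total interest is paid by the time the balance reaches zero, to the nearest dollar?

$516

Promo months 1–12 at r₀ = 0%/12 = 0; months 13+ at r₁ = 27.8%/12 = 0.0231667.
After month 12 (no interest yet): B = $6,350.00 − 12·$275.00 = $3,050.00.
Then at r₁ with $275.00/mo: n₂ = −ln(1 − r₁·B/P)/ln(1+r₁) ≈ 12.97 → 13 more payments.
Total paid = 24·$275.00 + $266.05 = $6,866.05; interest = $6,866.05 − $6,350.00 = $516.05.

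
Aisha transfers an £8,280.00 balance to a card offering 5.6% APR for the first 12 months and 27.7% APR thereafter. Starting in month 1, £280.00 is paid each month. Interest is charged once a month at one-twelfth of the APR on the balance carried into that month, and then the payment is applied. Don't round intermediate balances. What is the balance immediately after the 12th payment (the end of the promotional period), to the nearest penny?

Promo months 1–12 at r₀ = 5.6%/12 = 0.00466667; months 13+ at r₁ = 27.7%/12 = 0.0230833.
After month 12: iterate B ← B·(1+r₀) − £280.00 for 12 months → £5,308.17.

£5,308.17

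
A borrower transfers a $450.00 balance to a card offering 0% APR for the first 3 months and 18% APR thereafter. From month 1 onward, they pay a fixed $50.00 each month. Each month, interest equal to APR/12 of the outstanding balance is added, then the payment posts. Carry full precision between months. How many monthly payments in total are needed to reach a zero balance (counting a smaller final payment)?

Promo months 1–3 at r₀ = 0%/12 = 0; months 4+ at r₁ = 18%/12 = 0.015.
After month 3 (no interest yet): B = $450.00 − 3·$50.00 = $300.00.
Then at r₁ with $50.00/mo: n₂ = −ln(1 − r₁·B/P)/ln(1+r₁) ≈ 6.33 → 7 more payments.

10 months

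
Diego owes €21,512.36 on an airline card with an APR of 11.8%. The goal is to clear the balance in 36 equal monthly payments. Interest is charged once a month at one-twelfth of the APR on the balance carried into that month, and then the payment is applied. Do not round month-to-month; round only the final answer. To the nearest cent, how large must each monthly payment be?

Monthly rate r = 11.8%/12 = 0.983333% = 0.00983333.
Level-payment amortization: P = B₀·r / (1 − (1+r)^(−n)) = 21512.36·0.00983333 / (1 − 1.00983^(−36)).
Denominator 1 − (1+r)^(−36) = 0.296910319.
P = 211.538 / 0.296910319 ≈ 712.46.

€712.46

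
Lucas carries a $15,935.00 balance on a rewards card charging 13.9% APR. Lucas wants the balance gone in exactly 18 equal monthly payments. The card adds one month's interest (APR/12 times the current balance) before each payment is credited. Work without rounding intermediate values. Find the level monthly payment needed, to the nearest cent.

Monthly rate r = 13.9%/12 = 1.15833% = 0.0115833.
Level-payment amortization: P = B₀·r / (1 − (1+r)^(−n)) = 15935.00·0.0115833 / (1 − 1.01158^(−18)).
Denominator 1 − (1+r)^(−18) = 0.187225587.
P = 184.58 / 0.187225587 ≈ 985.87.

$985.87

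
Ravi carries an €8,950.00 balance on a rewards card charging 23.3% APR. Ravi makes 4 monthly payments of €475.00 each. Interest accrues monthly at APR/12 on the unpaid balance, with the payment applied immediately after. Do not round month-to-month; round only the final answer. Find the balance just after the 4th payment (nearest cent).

Monthly rate r = 23.3%/12 = 1.94167% = 0.0194167.
Each month: B ← B·(1+r) − €475.00.
Month 1: interest €173.78; balance after payment €8,648.78.
Month 2: interest €167.93; balance after payment €8,341.71.
Month 3: interest €161.97; balance after payment €8,028.68.
Month 4: interest €155.89; balance after payment €7,709.57.

€7,709.57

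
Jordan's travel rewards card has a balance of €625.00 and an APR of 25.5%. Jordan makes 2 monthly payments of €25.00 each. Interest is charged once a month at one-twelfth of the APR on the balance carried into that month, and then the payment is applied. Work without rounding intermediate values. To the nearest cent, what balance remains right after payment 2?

€601.31

Monthly rate r = 25.5%/12 = 2.125% = 0.02125.
Each month: B ← B·(1+r) − €25.00.
Month 1: interest €13.28; balance after payment €613.28.
Month 2: interest €13.03; balance after payment €601.31.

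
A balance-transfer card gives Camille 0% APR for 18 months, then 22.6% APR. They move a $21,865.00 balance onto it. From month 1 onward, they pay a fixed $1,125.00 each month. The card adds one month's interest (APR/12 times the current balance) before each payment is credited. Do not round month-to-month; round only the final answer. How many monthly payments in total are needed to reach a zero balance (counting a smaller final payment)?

20 payments

Promo months 1–18 at r₀ = 0%/12 = 0; months 19+ at r₁ = 22.6%/12 = 0.0188333.
After month 18 (no interest yet): B = $21,865.00 − 18·$1,125.00 = $1,615.00.
Then at r₁ with $1,125.00/mo: n₂ = −ln(1 − r₁·B/P)/ln(1+r₁) ≈ 1.47 → 2 more payments.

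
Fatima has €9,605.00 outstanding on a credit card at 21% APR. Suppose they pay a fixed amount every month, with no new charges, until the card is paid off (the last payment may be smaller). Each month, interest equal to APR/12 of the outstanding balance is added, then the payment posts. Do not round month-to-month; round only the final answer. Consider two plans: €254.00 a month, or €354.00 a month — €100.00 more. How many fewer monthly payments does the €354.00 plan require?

25 fewer payments

Monthly rate r = 21%/12 = 1.75% = 0.0175.
At €254.00/mo: n = ⌈−ln(1 − rB₀/P)/ln(1+r)⌉ = 63 payments (last €123.38); total interest = total paid − €9,605.00 = €6,266.38.
At €354.00/mo: 38 payments (last €43.61); total interest €3,536.61.
Payments saved = 63 − 38 = 25.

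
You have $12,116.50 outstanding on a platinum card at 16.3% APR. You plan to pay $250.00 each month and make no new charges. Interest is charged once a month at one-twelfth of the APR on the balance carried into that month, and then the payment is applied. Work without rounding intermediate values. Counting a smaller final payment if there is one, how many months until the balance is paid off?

80 months

Monthly rate r = 16.3%/12 = 1.35833% = 0.0135833.
Recurrence: B ← B·(1+r) − $250.00.
Month 1: interest $164.58; balance after payment $12,031.08.
Month 2: interest $163.42; balance after payment $11,944.50.
Closed form: n = −ln(1 − rB₀/P)/ln(1+r) = −ln(0.34167)/ln(1.01358) ≈ 79.597, so the balance reaches zero during payment 80.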